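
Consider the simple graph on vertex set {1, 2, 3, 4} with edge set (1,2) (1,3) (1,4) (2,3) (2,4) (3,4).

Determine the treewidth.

3

A width-3 tree decomposition is:
Bags: B1 = {1, 2, 3, 4}
Tree: (single bag)
With just one bag of size 4, the width is 4 − 1 = 3, so tw(G) ≤ 3. For the lower bound, the 4 vertices {1, 2, 3, 4} are pairwise adjacent, and any tree decomposition puts a clique entirely inside one bag — forcing width ≥ 3. Hence tw(G) = 3 exactly.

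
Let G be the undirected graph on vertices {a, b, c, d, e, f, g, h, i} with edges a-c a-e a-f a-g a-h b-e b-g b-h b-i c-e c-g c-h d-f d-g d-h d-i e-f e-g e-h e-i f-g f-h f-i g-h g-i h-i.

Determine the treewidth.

4

A width-4 tree decomposition is:
Bags: B1 = {e, f, g, h, i}  B2 = {d, f, g, h, i}  B3 = {b, e, g, h, i}  B4 = {a, e, f, g, h}  B5 = {a, c, e, g, h}
Tree: B1–B2, B1–B3, B1–B4, B4–B5
Every bag has size at most 5, so the width is 5 − 1 = 4 and tw(G) ≤ 4. On the other hand G contains the 5-clique {d, f, g, h, i}. A clique must lie in a single bag of any decomposition, so no decomposition can have width below 4. Therefore the treewidth is 4.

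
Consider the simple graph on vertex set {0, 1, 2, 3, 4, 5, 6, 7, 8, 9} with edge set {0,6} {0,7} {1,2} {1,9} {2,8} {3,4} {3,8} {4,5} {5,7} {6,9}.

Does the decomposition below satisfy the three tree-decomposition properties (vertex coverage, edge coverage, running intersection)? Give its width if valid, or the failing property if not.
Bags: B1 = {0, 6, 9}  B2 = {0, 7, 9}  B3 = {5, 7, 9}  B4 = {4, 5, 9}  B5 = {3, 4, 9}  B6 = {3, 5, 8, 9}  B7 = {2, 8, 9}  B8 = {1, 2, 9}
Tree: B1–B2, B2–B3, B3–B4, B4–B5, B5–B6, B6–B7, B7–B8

A tree decomposition must satisfy three properties: every vertex lies in some bag; for every edge, both endpoints lie together in some bag; and for every vertex, the bags containing it form a connected subtree. Here bags containing vertex 5 are not connected in the tree, so the decomposition is invalid.

No — bags containing vertex 5 are not connected in the tree.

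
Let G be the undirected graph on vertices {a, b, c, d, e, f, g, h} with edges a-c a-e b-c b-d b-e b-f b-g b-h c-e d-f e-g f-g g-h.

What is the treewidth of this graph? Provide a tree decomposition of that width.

The largest bag has 3 vertices, giving width 2; this decomposition certifies tw(G) ≤ 2. For the lower bound, the 3 vertices {a, c, e} are pairwise adjacent, and any tree decomposition puts a clique entirely inside one bag — forcing width ≥ 2. Combining the bounds, tw(G) = 2.

Treewidth 2.
One such decomposition:
Bags: B1 = {b, g, h}  B2 = {b, f, g}  B3 = {b, e, g}  B4 = {b, c, e}  B5 = {b, d, f}  B6 = {a, c, e}
Tree: B1–B2, B1–B3, B3–B4, B2–B5, B4–B6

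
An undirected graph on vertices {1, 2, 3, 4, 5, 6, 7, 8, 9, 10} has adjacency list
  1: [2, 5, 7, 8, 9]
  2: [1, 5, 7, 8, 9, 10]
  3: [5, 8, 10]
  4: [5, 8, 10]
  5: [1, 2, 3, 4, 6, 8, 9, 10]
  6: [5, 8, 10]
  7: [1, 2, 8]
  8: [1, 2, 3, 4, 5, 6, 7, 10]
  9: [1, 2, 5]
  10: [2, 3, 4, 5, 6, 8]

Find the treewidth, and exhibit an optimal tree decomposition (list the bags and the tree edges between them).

Each bag holds 4 vertices, so the decomposition has width 3, which upper-bounds the treewidth. Conversely, {1, 2, 5, 8} is a clique of size 4, and the vertices of any clique must share a bag in every tree decomposition; so some bag has ≥ 4 vertices and tw(G) ≥ 3. The upper and lower bounds meet at 3, so that is the treewidth.

Treewidth 3.
Bags: B1 = {1, 2, 5, 8}  B2 = {2, 5, 8, 10}  B3 = {4, 5, 8, 10}  B4 = {5, 6, 8, 10}  B5 = {1, 2, 7, 8}  B6 = {3, 5, 8, 10}  B7 = {1, 2, 5, 9}
Tree: B1–B2, B2–B3, B3–B4, B1–B5, B2–B6, B1–B7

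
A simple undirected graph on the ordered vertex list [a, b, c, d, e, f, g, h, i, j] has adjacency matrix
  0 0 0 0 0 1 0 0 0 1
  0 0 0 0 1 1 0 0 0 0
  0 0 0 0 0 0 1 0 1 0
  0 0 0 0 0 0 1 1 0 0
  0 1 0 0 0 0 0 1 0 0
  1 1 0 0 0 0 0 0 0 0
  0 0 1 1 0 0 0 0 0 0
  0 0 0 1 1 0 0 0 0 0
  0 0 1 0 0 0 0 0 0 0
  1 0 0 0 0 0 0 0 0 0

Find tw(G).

1

A width-1 tree decomposition is:
Bags: B1 = {a, j}  B2 = {a, f}  B3 = {b, f}  B4 = {b, e}  B5 = {e, h}  B6 = {d, h}  B7 = {d, g}  B8 = {c, g}  B9 = {c, i}
Tree: B1–B2, B2–B3, B3–B4, B4–B5, B5–B6, B6–B7, B7–B8, B8–B9
Every bag has size at most 2, so the width is 2 − 1 = 1 and tw(G) ≤ 1. Since G has at least one edge (e.g. j–a), it is not an edgeless graph, so tw(G) ≥ 1. Combining the bounds, tw(G) = 1.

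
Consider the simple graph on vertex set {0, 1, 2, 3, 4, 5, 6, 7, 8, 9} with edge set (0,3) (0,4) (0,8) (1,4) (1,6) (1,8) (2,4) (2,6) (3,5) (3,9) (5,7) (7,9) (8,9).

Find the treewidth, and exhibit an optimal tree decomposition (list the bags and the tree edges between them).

The largest bag has 3 vertices, giving width 2; this decomposition certifies tw(G) ≤ 2. For the lower bound, G contains the cycle 2–6–1–4–2, so G is not a forest; only forests have treewidth ≤ 1, hence tw(G) ≥ 2. Hence tw(G) = 2 exactly.

Treewidth 2.
One such decomposition:
Bags: B1 = {2, 4, 6}  B2 = {1, 4, 6}  B3 = {0, 1, 4}  B4 = {0, 1, 8}  B5 = {0, 3, 8}  B6 = {3, 8, 9}  B7 = {3, 5, 9}  B8 = {5, 7, 9}
Tree: B1–B2, B2–B3, B3–B4, B4–B5, B5–B6, B6–B7, B7–B8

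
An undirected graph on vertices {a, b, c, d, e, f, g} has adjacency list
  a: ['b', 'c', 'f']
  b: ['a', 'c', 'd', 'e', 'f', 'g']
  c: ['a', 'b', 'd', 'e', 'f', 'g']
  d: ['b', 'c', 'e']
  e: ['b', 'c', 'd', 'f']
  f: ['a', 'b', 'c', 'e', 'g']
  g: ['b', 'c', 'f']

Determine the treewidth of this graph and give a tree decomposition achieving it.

The largest bag has 4 vertices, giving width 3; this decomposition certifies tw(G) ≤ 3. On the other hand G contains the 4-clique {b, c, d, e}. A clique must lie in a single bag of any decomposition, so no decomposition can have width below 3. Hence tw(G) = 3 exactly.

Treewidth 3.
Bags: B1 = {b, c, f, g}  B2 = {b, c, e, f}  B3 = {b, c, d, e}  B4 = {a, b, c, f}
Tree: B1–B2, B2–B3, B2–B4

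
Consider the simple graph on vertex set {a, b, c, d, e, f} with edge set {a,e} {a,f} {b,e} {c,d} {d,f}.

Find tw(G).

A width-1 tree decomposition is:
Bags: B1 = {b, e}  B2 = {a, e}  B3 = {a, f}  B4 = {d, f}  B5 = {c, d}
Tree: B1–B2, B2–B3, B3–B4, B4–B5
Every bag has size at most 2, so the width is 2 − 1 = 1 and tw(G) ≤ 1. Any graph with an edge has treewidth ≥ 1, and G has the edge b–e. The upper and lower bounds meet at 1, so that is the treewidth.

1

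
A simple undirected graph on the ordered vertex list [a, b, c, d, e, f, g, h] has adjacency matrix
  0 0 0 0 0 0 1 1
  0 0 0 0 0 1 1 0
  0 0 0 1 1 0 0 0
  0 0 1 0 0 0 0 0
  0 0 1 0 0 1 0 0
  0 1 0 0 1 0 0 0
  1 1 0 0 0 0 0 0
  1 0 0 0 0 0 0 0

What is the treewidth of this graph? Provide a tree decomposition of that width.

Treewidth 1.
One optimal decomposition is:
Bags: B1 = {a, h}  B2 = {a, g}  B3 = {b, g}  B4 = {b, f}  B5 = {e, f}  B6 = {c, e}  B7 = {c, d}
Tree: B1–B2, B2–B3, B3–B4, B4–B5, B5–B6, B6–B7

The largest bag has 2 vertices, giving width 1; this decomposition certifies tw(G) ≤ 1. Any graph with an edge has treewidth ≥ 1, and G has the edge h–a. The upper and lower bounds meet at 1, so that is the treewidth.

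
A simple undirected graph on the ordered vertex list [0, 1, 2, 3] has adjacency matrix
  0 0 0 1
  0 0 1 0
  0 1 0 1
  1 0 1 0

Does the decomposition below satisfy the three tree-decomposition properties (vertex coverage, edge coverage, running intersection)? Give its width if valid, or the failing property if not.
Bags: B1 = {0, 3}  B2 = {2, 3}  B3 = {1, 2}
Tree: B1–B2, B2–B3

Yes; width 1.

Vertex coverage: the bags together contain {0, 1, 2, 3}, the full vertex set. Edge coverage: each edge of G has both endpoints in at least one bag. Running intersection: for every vertex, the bags containing it form a connected subtree. All three properties hold, so this is a valid tree decomposition of width max|bag| − 1 = 1, and hence tw(G) ≤ 1.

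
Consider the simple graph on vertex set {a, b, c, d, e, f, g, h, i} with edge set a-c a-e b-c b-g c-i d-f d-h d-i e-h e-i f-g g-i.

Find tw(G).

3

A width-3 tree decomposition is:
Bags: B1 = {a, b, c, e}  B2 = {b, c, e, i}  B3 = {b, e, g, i}  B4 = {e, g, h, i}  B5 = {d, g, h, i}  B6 = {d, f, g, h}
Tree: B1–B2, B2–B3, B3–B4, B4–B5, B5–B6
Each bag holds 4 vertices, so the decomposition has width 3, which upper-bounds the treewidth. For the lower bound: the 4 vertex sets {a,b,c}, {e}, {i}, {d,f,g,h} are disjoint, each induces a connected subgraph, and every pair is joined by at least one edge of G. Contracting each set to a single vertex therefore yields K_{4} as a minor, and since treewidth is minor-monotone, tw(G) ≥ tw(K_{4}) = 3. Therefore the treewidth is 3.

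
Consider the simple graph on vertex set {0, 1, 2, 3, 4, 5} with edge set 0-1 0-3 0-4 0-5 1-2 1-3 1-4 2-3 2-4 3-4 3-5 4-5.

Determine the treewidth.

A width-3 tree decomposition is:
Bags: B1 = {0, 3, 4, 5}  B2 = {0, 1, 3, 4}  B3 = {1, 2, 3, 4}
Tree: B1–B2, B2–B3
Every bag has size at most 4, so the width is 4 − 1 = 3 and tw(G) ≤ 3. On the other hand G contains the 4-clique {0, 1, 3, 4}. A clique must lie in a single bag of any decomposition, so no decomposition can have width below 3. Hence tw(G) = 3 exactly.

3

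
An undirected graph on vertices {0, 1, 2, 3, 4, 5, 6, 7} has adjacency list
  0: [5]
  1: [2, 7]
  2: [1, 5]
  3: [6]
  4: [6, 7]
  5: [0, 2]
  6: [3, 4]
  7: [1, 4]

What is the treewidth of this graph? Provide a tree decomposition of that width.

Every bag has size at most 2, so the width is 2 − 1 = 1 and tw(G) ≤ 1. Since G has at least one edge (e.g. 0–5), it is not an edgeless graph, so tw(G) ≥ 1. The upper and lower bounds meet at 1, so that is the treewidth.

Treewidth 1.
Bags: B1 = {0, 5}  B2 = {2, 5}  B3 = {1, 2}  B4 = {1, 7}  B5 = {4, 7}  B6 = {4, 6}  B7 = {3, 6}
Tree: B1–B2, B2–B3, B3–B4, B4–B5, B5–B6, B6–B7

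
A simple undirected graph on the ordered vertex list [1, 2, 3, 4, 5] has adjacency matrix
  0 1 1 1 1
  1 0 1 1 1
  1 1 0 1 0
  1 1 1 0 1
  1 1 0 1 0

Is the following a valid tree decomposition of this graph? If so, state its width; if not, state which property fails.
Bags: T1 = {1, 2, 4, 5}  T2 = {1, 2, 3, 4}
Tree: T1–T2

Every vertex of G appears in some bag (union = {1, 2, 3, 4, 5}); every edge is covered by a bag; and for each vertex v the set of bags containing v is connected in the bag tree. The decomposition is therefore valid. The largest bag has 4 vertices, so the width is 3.

Yes; width 3.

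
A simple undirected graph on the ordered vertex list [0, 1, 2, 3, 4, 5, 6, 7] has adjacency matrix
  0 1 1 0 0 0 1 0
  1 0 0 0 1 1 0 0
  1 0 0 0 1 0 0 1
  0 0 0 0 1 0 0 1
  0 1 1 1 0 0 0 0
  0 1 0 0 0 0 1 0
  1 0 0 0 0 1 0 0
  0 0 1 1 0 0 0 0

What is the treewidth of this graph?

A width-2 tree decomposition is:
Bags: B1 = {2, 3, 7}  B2 = {2, 3, 4}  B3 = {0, 2, 4}  B4 = {0, 1, 4}  B5 = {0, 1, 6}  B6 = {1, 5, 6}
Tree: B1–B2, B2–B3, B3–B4, B4–B5, B5–B6
Every bag has size at most 3, so the width is 3 − 1 = 2 and tw(G) ≤ 2. For the lower bound, G contains the cycle 7–3–4–2–7, so G is not a forest; only forests have treewidth ≤ 1, hence tw(G) ≥ 2. Therefore the treewidth is 2.

2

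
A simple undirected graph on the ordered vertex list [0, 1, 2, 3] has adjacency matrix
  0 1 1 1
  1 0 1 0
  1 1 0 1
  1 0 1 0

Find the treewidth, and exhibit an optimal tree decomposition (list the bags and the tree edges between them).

Every bag has size at most 3, so the width is 3 − 1 = 2 and tw(G) ≤ 2. Conversely, {0, 1, 2} is a clique of size 3, and the vertices of any clique must share a bag in every tree decomposition; so some bag has ≥ 3 vertices and tw(G) ≥ 2. Combining the bounds, tw(G) = 2.

Treewidth 2.
One such decomposition:
Bags: B1 = {0, 1, 2}  B2 = {0, 2, 3}
Tree: B1–B2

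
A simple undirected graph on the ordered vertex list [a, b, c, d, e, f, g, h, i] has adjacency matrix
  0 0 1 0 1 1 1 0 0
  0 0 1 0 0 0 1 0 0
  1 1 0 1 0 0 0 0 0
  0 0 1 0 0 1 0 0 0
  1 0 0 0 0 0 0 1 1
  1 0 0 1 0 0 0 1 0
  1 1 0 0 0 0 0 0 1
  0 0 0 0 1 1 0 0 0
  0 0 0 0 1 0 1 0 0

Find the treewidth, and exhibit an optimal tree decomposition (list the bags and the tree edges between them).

Treewidth 3.
Bags: B1 = {c, d, f, h}  B2 = {a, c, f, h}  B3 = {a, c, e, h}  B4 = {a, b, c, e}  B5 = {a, b, e, g}  B6 = {b, e, g, i}
Tree: B1–B2, B2–B3, B3–B4, B4–B5, B5–B6

Each bag holds 4 vertices, so the decomposition has width 3, which upper-bounds the treewidth. For the lower bound: the 4 vertex sets {d,f,h}, {c}, {a}, {b,e,g,i} are disjoint, each induces a connected subgraph, and every pair is joined by at least one edge of G. Contracting each set to a single vertex therefore yields K_{4} as a minor, and since treewidth is minor-monotone, tw(G) ≥ tw(K_{4}) = 3. Combining the bounds, tw(G) = 3.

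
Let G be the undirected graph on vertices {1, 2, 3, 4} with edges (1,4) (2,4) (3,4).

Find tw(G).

1

A width-1 tree decomposition is:
Bags: B1 = {3, 4}  B2 = {2, 4}  B3 = {1, 4}
Tree: B1–B2, B1–B3
Every bag has size at most 2, so the width is 2 − 1 = 1 and tw(G) ≤ 1. Since G has at least one edge (e.g. 4–3), it is not an edgeless graph, so tw(G) ≥ 1. Hence tw(G) = 1 exactly.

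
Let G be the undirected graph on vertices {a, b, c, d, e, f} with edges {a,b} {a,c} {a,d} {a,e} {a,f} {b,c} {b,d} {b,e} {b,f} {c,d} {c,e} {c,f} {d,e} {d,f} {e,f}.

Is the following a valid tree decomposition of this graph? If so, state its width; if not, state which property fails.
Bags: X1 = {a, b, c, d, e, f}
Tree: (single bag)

Yes; width 5.

Checking the three conditions: (i) the bags cover all of {a, b, c, d, e, f}; (ii) for each edge, some bag contains both endpoints; (iii) the bags containing any fixed vertex form a subtree. All hold, so the decomposition is valid with width 6 − 1 = 5.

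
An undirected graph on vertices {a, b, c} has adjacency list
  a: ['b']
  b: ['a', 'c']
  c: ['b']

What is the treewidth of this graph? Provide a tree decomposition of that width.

Every bag has size at most 2, so the width is 2 − 1 = 1 and tw(G) ≤ 1. G has an edge, so its treewidth is at least 1. The upper and lower bounds meet at 1, so that is the treewidth.

Treewidth 1.
Bags: B1 = {a, b}  B2 = {b, c}
Tree: B1–B2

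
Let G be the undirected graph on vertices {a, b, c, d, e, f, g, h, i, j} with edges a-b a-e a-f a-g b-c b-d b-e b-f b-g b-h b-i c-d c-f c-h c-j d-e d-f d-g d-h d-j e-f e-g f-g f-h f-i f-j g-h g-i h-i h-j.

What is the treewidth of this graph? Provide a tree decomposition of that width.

Every bag has size at most 5, so the width is 5 − 1 = 4 and tw(G) ≤ 4. Conversely, {c, d, f, h, j} is a clique of size 5, and the vertices of any clique must share a bag in every tree decomposition; so some bag has ≥ 5 vertices and tw(G) ≥ 4. Combining the bounds, tw(G) = 4.

Treewidth 4.
One optimal decomposition is:
Bags: B1 = {b, d, f, g, h}  B2 = {b, d, e, f, g}  B3 = {b, c, d, f, h}  B4 = {b, f, g, h, i}  B5 = {a, b, e, f, g}  B6 = {c, d, f, h, j}
Tree: B1–B2, B1–B3, B1–B4, B2–B5, B3–B6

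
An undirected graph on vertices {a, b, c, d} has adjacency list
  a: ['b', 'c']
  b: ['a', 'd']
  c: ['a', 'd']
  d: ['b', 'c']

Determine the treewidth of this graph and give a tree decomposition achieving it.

Treewidth 2.
One optimal decomposition is:
Bags: B1 = {a, c, d}  B2 = {a, b, d}
Tree: B1–B2

Every bag has size at most 3, so the width is 3 − 1 = 2 and tw(G) ≤ 2. For the lower bound, G contains the cycle d–c–a–b–d, so G is not a forest; only forests have treewidth ≤ 1, hence tw(G) ≥ 2. The upper and lower bounds meet at 2, so that is the treewidth.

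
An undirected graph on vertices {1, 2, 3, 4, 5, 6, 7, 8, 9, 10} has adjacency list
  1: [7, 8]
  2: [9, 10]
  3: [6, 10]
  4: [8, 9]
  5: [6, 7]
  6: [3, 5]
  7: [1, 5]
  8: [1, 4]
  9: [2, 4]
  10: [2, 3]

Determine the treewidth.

2

A width-2 tree decomposition is:
Bags: B1 = {3, 6, 10}  B2 = {2, 6, 10}  B3 = {2, 6, 9}  B4 = {4, 6, 9}  B5 = {4, 6, 8}  B6 = {1, 6, 8}  B7 = {1, 6, 7}  B8 = {5, 6, 7}
Tree: B1–B2, B2–B3, B3–B4, B4–B5, B5–B6, B6–B7, B7–B8
Every bag has size at most 3, so the width is 3 − 1 = 2 and tw(G) ≤ 2. The edges 6–3–10–2–9–4–8–1–7–5–6 form a cycle, so G is not a tree and its treewidth is at least 2. Hence tw(G) = 2 exactly.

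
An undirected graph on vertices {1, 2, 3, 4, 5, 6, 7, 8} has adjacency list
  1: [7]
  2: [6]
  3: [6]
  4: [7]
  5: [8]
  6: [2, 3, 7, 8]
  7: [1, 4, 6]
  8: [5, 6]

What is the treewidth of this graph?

1

A width-1 tree decomposition is:
Bags: B1 = {3, 6}  B2 = {6, 8}  B3 = {2, 6}  B4 = {6, 7}  B5 = {1, 7}  B6 = {5, 8}  B7 = {4, 7}
Tree: B1–B2, B1–B3, B3–B4, B4–B5, B2–B6, B4–B7
Every bag has size at most 2, so the width is 2 − 1 = 1 and tw(G) ≤ 1. Any graph with an edge has treewidth ≥ 1, and G has the edge 6–3. Therefore the treewidth is 1.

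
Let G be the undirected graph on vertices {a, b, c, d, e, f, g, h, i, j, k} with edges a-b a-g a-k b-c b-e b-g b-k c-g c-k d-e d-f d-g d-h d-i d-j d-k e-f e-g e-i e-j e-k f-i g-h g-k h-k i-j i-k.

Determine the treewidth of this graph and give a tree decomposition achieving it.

Every bag has size at most 4, so the width is 4 − 1 = 3 and tw(G) ≤ 3. Conversely, {d, e, i, j} is a clique of size 4, and the vertices of any clique must share a bag in every tree decomposition; so some bag has ≥ 4 vertices and tw(G) ≥ 3. The upper and lower bounds meet at 3, so that is the treewidth.

Treewidth 3.
One such decomposition:
Bags: B1 = {b, e, g, k}  B2 = {d, e, g, k}  B3 = {d, g, h, k}  B4 = {d, e, i, k}  B5 = {a, b, g, k}  B6 = {d, e, f, i}  B7 = {d, e, i, j}  B8 = {b, c, g, k}
Tree: B1–B2, B2–B3, B2–B4, B1–B5, B4–B6, B6–B7, B1–B8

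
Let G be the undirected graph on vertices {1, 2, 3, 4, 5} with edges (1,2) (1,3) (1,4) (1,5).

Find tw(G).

A width-1 tree decomposition is:
Bags: B1 = {1, 4}  B2 = {1, 5}  B3 = {1, 3}  B4 = {1, 2}
Tree: B1–B2, B1–B3, B2–B4
Each bag holds 2 vertices, so the decomposition has width 1, which upper-bounds the treewidth. Any graph with an edge has treewidth ≥ 1, and G has the edge 1–4. Combining the bounds, tw(G) = 1.

1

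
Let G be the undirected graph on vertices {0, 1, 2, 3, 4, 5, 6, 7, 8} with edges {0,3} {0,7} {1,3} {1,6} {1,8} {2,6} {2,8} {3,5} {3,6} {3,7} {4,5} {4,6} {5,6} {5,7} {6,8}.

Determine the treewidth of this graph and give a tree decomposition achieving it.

Each bag holds 3 vertices, so the decomposition has width 2, which upper-bounds the treewidth. For the lower bound, the 3 vertices {0, 3, 7} are pairwise adjacent, and any tree decomposition puts a clique entirely inside one bag — forcing width ≥ 2. Therefore the treewidth is 2.

Treewidth 2.
Bags: B1 = {3, 5, 6}  B2 = {1, 3, 6}  B3 = {1, 6, 8}  B4 = {3, 5, 7}  B5 = {0, 3, 7}  B6 = {4, 5, 6}  B7 = {2, 6, 8}
Tree: B1–B2, B2–B3, B1–B4, B4–B5, B1–B6, B3–B7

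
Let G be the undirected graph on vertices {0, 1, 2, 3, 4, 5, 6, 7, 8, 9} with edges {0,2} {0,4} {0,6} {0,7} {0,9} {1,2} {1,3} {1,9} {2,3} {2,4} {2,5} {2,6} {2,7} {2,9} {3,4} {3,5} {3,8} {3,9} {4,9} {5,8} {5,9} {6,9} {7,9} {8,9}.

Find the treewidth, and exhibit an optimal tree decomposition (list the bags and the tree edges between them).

Treewidth 3.
One optimal decomposition is:
Bags: B1 = {1, 2, 3, 9}  B2 = {2, 3, 4, 9}  B3 = {0, 2, 4, 9}  B4 = {2, 3, 5, 9}  B5 = {3, 5, 8, 9}  B6 = {0, 2, 6, 9}  B7 = {0, 2, 7, 9}
Tree: B1–B2, B2–B3, B2–B4, B4–B5, B3–B6, B6–B7

Each bag holds 4 vertices, so the decomposition has width 3, which upper-bounds the treewidth. On the other hand G contains the 4-clique {3, 5, 8, 9}. A clique must lie in a single bag of any decomposition, so no decomposition can have width below 3. The upper and lower bounds meet at 3, so that is the treewidth.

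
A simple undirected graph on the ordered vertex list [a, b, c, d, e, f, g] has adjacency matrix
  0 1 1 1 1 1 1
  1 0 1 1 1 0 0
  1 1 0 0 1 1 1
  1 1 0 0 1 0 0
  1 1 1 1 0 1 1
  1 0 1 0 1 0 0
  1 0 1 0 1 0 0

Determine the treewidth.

A width-3 tree decomposition is:
Bags: B1 = {a, b, c, e}  B2 = {a, b, d, e}  B3 = {a, c, e, g}  B4 = {a, c, e, f}
Tree: B1–B2, B1–B3, B1–B4
Every bag has size at most 4, so the width is 4 − 1 = 3 and tw(G) ≤ 3. On the other hand G contains the 4-clique {a, b, d, e}. A clique must lie in a single bag of any decomposition, so no decomposition can have width below 3. Therefore the treewidth is 3.

3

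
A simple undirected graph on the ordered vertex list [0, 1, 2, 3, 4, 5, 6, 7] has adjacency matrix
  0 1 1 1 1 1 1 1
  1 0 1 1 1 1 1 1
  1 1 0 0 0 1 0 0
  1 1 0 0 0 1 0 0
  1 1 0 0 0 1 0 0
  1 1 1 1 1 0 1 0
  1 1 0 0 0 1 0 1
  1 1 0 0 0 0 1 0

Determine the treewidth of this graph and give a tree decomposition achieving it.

Treewidth 3.
Bags: B1 = {0, 1, 5, 6}  B2 = {0, 1, 3, 5}  B3 = {0, 1, 2, 5}  B4 = {0, 1, 4, 5}  B5 = {0, 1, 6, 7}
Tree: B1–B2, B1–B3, B2–B4, B1–B5

The largest bag has 4 vertices, giving width 3; this decomposition certifies tw(G) ≤ 3. On the other hand G contains the 4-clique {0, 1, 2, 5}. A clique must lie in a single bag of any decomposition, so no decomposition can have width below 3. Hence tw(G) = 3 exactly.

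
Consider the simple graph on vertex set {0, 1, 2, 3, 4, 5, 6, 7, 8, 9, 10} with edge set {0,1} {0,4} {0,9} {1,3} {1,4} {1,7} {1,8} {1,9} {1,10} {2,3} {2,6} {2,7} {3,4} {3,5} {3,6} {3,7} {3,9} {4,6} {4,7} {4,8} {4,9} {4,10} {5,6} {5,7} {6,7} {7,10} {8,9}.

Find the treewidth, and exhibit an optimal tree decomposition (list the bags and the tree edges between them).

Each bag holds 4 vertices, so the decomposition has width 3, which upper-bounds the treewidth. Conversely, {2, 3, 6, 7} is a clique of size 4, and the vertices of any clique must share a bag in every tree decomposition; so some bag has ≥ 4 vertices and tw(G) ≥ 3. Combining the bounds, tw(G) = 3.

Treewidth 3.
One such decomposition:
Bags: B1 = {1, 3, 4, 7}  B2 = {1, 4, 7, 10}  B3 = {1, 3, 4, 9}  B4 = {1, 4, 8, 9}  B5 = {3, 4, 6, 7}  B6 = {0, 1, 4, 9}  B7 = {2, 3, 6, 7}  B8 = {3, 5, 6, 7}
Tree: B1–B2, B1–B3, B3–B4, B1–B5, B4–B6, B5–B7, B5–B8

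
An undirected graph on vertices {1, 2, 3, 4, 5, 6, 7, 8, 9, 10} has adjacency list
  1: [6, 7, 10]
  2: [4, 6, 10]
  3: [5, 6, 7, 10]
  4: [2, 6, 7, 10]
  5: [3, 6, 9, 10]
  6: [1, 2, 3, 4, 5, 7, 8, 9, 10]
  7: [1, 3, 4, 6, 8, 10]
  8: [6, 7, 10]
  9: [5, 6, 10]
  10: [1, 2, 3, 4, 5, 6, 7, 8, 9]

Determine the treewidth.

3

A width-3 tree decomposition is:
Bags: B1 = {4, 6, 7, 10}  B2 = {6, 7, 8, 10}  B3 = {3, 6, 7, 10}  B4 = {2, 4, 6, 10}  B5 = {3, 5, 6, 10}  B6 = {1, 6, 7, 10}  B7 = {5, 6, 9, 10}
Tree: B1–B2, B2–B3, B1–B4, B3–B5, B3–B6, B5–B7
Every bag has size at most 4, so the width is 4 − 1 = 3 and tw(G) ≤ 3. Conversely, {5, 6, 9, 10} is a clique of size 4, and the vertices of any clique must share a bag in every tree decomposition; so some bag has ≥ 4 vertices and tw(G) ≥ 3. Hence tw(G) = 3 exactly.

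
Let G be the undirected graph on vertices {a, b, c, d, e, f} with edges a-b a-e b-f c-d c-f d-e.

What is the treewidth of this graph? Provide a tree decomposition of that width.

Every bag has size at most 3, so the width is 3 − 1 = 2 and tw(G) ≤ 2. For the lower bound, G contains the cycle b–f–c–d–e–a–b, so G is not a forest; only forests have treewidth ≤ 1, hence tw(G) ≥ 2. Hence tw(G) = 2 exactly.

Treewidth 2.
Bags: B1 = {b, c, f}  B2 = {b, c, d}  B3 = {b, d, e}  B4 = {a, b, e}
Tree: B1–B2, B2–B3, B3–B4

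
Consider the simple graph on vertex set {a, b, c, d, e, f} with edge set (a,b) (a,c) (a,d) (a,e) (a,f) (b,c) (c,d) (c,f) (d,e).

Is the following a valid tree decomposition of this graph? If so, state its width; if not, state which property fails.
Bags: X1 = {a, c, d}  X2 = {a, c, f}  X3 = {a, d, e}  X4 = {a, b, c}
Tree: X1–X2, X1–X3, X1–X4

Checking the three conditions: (i) the bags cover all of {a, b, c, d, e, f}; (ii) for each edge, some bag contains both endpoints; (iii) the bags containing any fixed vertex form a subtree. All hold, so the decomposition is valid with width 3 − 1 = 2.

Yes; width 2.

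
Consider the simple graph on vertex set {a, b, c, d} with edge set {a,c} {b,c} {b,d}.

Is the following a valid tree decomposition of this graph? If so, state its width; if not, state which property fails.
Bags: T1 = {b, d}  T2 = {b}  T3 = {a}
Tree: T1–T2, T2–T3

A tree decomposition must satisfy three properties: every vertex lies in some bag; for every edge, both endpoints lie together in some bag; and for every vertex, the bags containing it form a connected subtree. Here vertex c appears in no bag, so the decomposition is invalid.

No — vertex c appears in no bag.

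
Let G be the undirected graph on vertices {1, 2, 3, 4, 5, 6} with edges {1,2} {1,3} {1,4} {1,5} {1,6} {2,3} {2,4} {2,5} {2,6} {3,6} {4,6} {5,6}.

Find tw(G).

A width-3 tree decomposition is:
Bags: B1 = {1, 2, 3, 6}  B2 = {1, 2, 5, 6}  B3 = {1, 2, 4, 6}
Tree: B1–B2, B1–B3
The largest bag has 4 vertices, giving width 3; this decomposition certifies tw(G) ≤ 3. On the other hand G contains the 4-clique {1, 2, 3, 6}. A clique must lie in a single bag of any decomposition, so no decomposition can have width below 3. Combining the bounds, tw(G) = 3.

3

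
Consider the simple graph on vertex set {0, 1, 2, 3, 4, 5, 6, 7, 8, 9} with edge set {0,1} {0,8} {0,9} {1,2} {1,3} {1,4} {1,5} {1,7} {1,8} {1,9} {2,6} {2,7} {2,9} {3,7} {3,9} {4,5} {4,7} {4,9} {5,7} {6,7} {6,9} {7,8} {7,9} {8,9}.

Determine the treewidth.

3

A width-3 tree decomposition is:
Bags: B1 = {1, 4, 5, 7}  B2 = {1, 4, 7, 9}  B3 = {1, 7, 8, 9}  B4 = {1, 3, 7, 9}  B5 = {0, 1, 8, 9}  B6 = {1, 2, 7, 9}  B7 = {2, 6, 7, 9}
Tree: B1–B2, B2–B3, B2–B4, B3–B5, B4–B6, B6–B7
The largest bag has 4 vertices, giving width 3; this decomposition certifies tw(G) ≤ 3. Conversely, {0, 1, 8, 9} is a clique of size 4, and the vertices of any clique must share a bag in every tree decomposition; so some bag has ≥ 4 vertices and tw(G) ≥ 3. Hence tw(G) = 3 exactly.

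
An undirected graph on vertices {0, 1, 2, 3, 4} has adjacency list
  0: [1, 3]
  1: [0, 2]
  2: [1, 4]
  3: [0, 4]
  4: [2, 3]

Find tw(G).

2

A width-2 tree decomposition is:
Bags: B1 = {0, 3, 4}  B2 = {0, 1, 4}  B3 = {1, 2, 4}
Tree: B1–B2, B2–B3
Each bag holds 3 vertices, so the decomposition has width 2, which upper-bounds the treewidth. Since 4–3–0–1–2–4 is a cycle in G, G is not acyclic. Forests are exactly the graphs of treewidth ≤ 1, so tw(G) ≥ 2. Combining the bounds, tw(G) = 2.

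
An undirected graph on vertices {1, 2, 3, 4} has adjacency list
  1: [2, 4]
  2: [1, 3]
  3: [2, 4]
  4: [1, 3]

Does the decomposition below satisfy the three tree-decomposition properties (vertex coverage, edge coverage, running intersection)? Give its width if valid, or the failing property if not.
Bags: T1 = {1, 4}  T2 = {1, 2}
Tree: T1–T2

A tree decomposition must satisfy three properties: every vertex lies in some bag; for every edge, both endpoints lie together in some bag; and for every vertex, the bags containing it form a connected subtree. Here vertex 3 appears in no bag, so the decomposition is invalid.

No — vertex 3 appears in no bag.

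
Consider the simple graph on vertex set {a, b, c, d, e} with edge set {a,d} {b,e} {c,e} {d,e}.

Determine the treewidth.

A width-1 tree decomposition is:
Bags: B1 = {c, e}  B2 = {d, e}  B3 = {a, d}  B4 = {b, e}
Tree: B1–B2, B2–B3, B2–B4
Each bag holds 2 vertices, so the decomposition has width 1, which upper-bounds the treewidth. Since G has at least one edge (e.g. c–e), it is not an edgeless graph, so tw(G) ≥ 1. Combining the bounds, tw(G) = 1.

1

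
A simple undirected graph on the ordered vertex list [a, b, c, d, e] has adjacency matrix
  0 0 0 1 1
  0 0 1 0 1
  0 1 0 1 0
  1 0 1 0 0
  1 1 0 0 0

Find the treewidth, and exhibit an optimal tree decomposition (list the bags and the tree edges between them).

Treewidth 2.
One such decomposition:
Bags: B1 = {a, c, d}  B2 = {a, c, e}  B3 = {b, c, e}
Tree: B1–B2, B2–B3

Each bag holds 3 vertices, so the decomposition has width 2, which upper-bounds the treewidth. The edges c–d–a–e–b–c form a cycle, so G is not a tree and its treewidth is at least 2. The upper and lower bounds meet at 2, so that is the treewidth.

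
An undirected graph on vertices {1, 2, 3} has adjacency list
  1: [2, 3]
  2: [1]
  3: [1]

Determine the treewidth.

A width-1 tree decomposition is:
Bags: B1 = {1, 2}  B2 = {1, 3}
Tree: B1–B2
Every bag has size at most 2, so the width is 2 − 1 = 1 and tw(G) ≤ 1. Since G has at least one edge (e.g. 2–1), it is not an edgeless graph, so tw(G) ≥ 1. Therefore the treewidth is 1.

1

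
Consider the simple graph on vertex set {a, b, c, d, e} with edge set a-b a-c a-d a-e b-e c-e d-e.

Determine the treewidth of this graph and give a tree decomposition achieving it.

Treewidth 2.
Bags: B1 = {a, d, e}  B2 = {a, c, e}  B3 = {a, b, e}
Tree: B1–B2, B1–B3

The largest bag has 3 vertices, giving width 2; this decomposition certifies tw(G) ≤ 2. For the lower bound, the 3 vertices {a, d, e} are pairwise adjacent, and any tree decomposition puts a clique entirely inside one bag — forcing width ≥ 2. Hence tw(G) = 2 exactly.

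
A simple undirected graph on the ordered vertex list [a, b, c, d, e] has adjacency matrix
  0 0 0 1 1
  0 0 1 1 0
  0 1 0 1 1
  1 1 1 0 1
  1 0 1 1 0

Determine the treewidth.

2

A width-2 tree decomposition is:
Bags: B1 = {c, d, e}  B2 = {b, c, d}  B3 = {a, d, e}
Tree: B1–B2, B1–B3
Each bag holds 3 vertices, so the decomposition has width 2, which upper-bounds the treewidth. On the other hand G contains the 3-clique {c, d, e}. A clique must lie in a single bag of any decomposition, so no decomposition can have width below 2. Therefore the treewidth is 2.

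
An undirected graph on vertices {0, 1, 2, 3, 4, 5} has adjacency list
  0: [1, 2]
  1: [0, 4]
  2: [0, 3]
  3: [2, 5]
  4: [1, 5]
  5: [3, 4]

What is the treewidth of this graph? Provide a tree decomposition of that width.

Every bag has size at most 3, so the width is 3 − 1 = 2 and tw(G) ≤ 2. For the lower bound, G contains the cycle 2–0–1–4–5–3–2, so G is not a forest; only forests have treewidth ≤ 1, hence tw(G) ≥ 2. Therefore the treewidth is 2.

Treewidth 2.
Bags: B1 = {0, 1, 2}  B2 = {1, 2, 4}  B3 = {2, 4, 5}  B4 = {2, 3, 5}
Tree: B1–B2, B2–B3, B3–B4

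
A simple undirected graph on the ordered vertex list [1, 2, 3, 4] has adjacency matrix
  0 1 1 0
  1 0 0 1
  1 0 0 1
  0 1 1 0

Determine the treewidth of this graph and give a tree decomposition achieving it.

The largest bag has 3 vertices, giving width 2; this decomposition certifies tw(G) ≤ 2. Since 2–4–3–1–2 is a cycle in G, G is not acyclic. Forests are exactly the graphs of treewidth ≤ 1, so tw(G) ≥ 2. Hence tw(G) = 2 exactly.

Treewidth 2.
Bags: B1 = {2, 3, 4}  B2 = {1, 2, 3}
Tree: B1–B2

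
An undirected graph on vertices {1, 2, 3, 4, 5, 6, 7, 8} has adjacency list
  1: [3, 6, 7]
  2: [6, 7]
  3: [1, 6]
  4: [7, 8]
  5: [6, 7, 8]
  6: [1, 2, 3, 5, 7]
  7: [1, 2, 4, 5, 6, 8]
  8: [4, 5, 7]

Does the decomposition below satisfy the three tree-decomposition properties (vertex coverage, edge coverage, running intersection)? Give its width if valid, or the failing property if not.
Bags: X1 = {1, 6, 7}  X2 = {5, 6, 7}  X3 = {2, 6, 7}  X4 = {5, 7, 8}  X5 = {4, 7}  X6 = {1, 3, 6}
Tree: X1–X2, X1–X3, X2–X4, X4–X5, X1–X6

A tree decomposition must satisfy three properties: every vertex lies in some bag; for every edge, both endpoints lie together in some bag; and for every vertex, the bags containing it form a connected subtree. Here edge (8,4) lies in no bag, so the decomposition is invalid.

No — edge (8,4) lies in no bag.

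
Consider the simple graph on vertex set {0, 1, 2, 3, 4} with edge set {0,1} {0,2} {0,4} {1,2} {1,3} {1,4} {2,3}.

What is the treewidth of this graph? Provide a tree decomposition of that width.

Treewidth 2.
Bags: B1 = {0, 1, 2}  B2 = {1, 2, 3}  B3 = {0, 1, 4}
Tree: B1–B2, B1–B3

The largest bag has 3 vertices, giving width 2; this decomposition certifies tw(G) ≤ 2. Conversely, {0, 1, 2} is a clique of size 3, and the vertices of any clique must share a bag in every tree decomposition; so some bag has ≥ 3 vertices and tw(G) ≥ 2. Combining the bounds, tw(G) = 2.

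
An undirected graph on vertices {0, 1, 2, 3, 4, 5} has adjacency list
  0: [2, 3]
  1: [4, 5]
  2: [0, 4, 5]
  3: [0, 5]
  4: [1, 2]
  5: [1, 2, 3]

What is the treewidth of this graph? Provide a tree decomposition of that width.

Every bag has size at most 3, so the width is 3 − 1 = 2 and tw(G) ≤ 2. The edges 1–4–2–5–1 form a cycle, so G is not a tree and its treewidth is at least 2. Combining the bounds, tw(G) = 2.

Treewidth 2.
One optimal decomposition is:
Bags: B1 = {1, 4, 5}  B2 = {2, 4, 5}  B3 = {2, 3, 5}  B4 = {0, 2, 3}
Tree: B1–B2, B2–B3, B3–B4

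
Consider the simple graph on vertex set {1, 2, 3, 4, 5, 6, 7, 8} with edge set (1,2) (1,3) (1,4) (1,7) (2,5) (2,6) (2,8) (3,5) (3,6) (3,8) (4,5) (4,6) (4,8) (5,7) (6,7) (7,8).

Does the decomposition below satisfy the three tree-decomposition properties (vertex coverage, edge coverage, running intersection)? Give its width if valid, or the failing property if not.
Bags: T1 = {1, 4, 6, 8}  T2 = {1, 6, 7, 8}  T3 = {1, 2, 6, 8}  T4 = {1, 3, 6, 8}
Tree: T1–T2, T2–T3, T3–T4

No — vertex 5 appears in no bag.

A tree decomposition must satisfy three properties: every vertex lies in some bag; for every edge, both endpoints lie together in some bag; and for every vertex, the bags containing it form a connected subtree. Here vertex 5 appears in no bag, so the decomposition is invalid.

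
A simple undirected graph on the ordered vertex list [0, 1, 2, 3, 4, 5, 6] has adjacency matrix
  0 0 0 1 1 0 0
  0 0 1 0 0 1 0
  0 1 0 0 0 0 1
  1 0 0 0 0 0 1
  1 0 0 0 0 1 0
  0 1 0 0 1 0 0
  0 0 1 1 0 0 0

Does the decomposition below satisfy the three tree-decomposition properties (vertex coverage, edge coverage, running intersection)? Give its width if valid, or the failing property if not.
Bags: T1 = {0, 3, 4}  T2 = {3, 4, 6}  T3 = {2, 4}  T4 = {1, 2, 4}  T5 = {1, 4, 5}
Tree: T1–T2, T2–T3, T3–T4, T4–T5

A tree decomposition must satisfy three properties: every vertex lies in some bag; for every edge, both endpoints lie together in some bag; and for every vertex, the bags containing it form a connected subtree. Here edge (6,2) lies in no bag, so the decomposition is invalid.

No — edge (6,2) lies in no bag.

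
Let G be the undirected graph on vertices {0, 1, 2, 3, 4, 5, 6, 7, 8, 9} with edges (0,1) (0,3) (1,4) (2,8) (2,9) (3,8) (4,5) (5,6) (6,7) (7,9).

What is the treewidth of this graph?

A width-2 tree decomposition is:
Bags: B1 = {6, 7, 9}  B2 = {5, 6, 9}  B3 = {4, 5, 9}  B4 = {1, 4, 9}  B5 = {0, 1, 9}  B6 = {0, 3, 9}  B7 = {3, 8, 9}  B8 = {2, 8, 9}
Tree: B1–B2, B2–B3, B3–B4, B4–B5, B5–B6, B6–B7, B7–B8
The largest bag has 3 vertices, giving width 2; this decomposition certifies tw(G) ≤ 2. The edges 9–7–6–5–4–1–0–3–8–2–9 form a cycle, so G is not a tree and its treewidth is at least 2. The upper and lower bounds meet at 2, so that is the treewidth.

2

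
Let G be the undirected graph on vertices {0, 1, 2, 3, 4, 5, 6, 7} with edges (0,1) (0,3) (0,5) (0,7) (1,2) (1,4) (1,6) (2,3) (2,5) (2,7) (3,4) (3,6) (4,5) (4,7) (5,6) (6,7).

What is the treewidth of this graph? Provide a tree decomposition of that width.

Each bag holds 5 vertices, so the decomposition has width 4, which upper-bounds the treewidth. For the lower bound: the 5 vertex sets {0,1}, {6,7}, {2,5}, {3}, {4} are disjoint, each induces a connected subgraph, and every pair is joined by at least one edge of G. Contracting each set to a single vertex therefore yields K_{5} as a minor, and since treewidth is minor-monotone, tw(G) ≥ tw(K_{5}) = 4. Combining the bounds, tw(G) = 4.

Treewidth 4.
Bags: B1 = {0, 1, 3, 5, 7}  B2 = {1, 3, 5, 6, 7}  B3 = {1, 2, 3, 5, 7}  B4 = {1, 3, 4, 5, 7}
Tree: B1–B2, B2–B3, B3–B4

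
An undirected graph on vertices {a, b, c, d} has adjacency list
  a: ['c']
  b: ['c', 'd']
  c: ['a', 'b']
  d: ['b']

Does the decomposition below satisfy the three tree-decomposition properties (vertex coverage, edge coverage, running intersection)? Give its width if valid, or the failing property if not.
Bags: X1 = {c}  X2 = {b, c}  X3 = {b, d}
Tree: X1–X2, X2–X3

No — vertex a appears in no bag.

A tree decomposition must satisfy three properties: every vertex lies in some bag; for every edge, both endpoints lie together in some bag; and for every vertex, the bags containing it form a connected subtree. Here vertex a appears in no bag, so the decomposition is invalid.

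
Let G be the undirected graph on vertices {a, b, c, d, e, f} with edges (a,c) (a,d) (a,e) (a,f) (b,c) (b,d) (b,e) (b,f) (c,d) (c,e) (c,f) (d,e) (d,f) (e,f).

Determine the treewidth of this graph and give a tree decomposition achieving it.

The largest bag has 5 vertices, giving width 4; this decomposition certifies tw(G) ≤ 4. On the other hand G contains the 5-clique {a, c, d, e, f}. A clique must lie in a single bag of any decomposition, so no decomposition can have width below 4. Hence tw(G) = 4 exactly.

Treewidth 4.
One such decomposition:
Bags: B1 = {a, c, d, e, f}  B2 = {b, c, d, e, f}
Tree: B1–B2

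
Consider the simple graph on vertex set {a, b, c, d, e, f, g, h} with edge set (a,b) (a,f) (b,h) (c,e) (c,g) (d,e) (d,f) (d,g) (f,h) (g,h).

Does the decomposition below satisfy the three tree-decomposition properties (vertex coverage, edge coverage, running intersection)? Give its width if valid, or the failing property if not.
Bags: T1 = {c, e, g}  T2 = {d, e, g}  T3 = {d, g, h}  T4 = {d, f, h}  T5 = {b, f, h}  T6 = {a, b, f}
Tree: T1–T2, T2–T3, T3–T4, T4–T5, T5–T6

Yes; width 2.

Every vertex of G appears in some bag (union = {a, b, c, d, e, f, g, h}); every edge is covered by a bag; and for each vertex v the set of bags containing v is connected in the bag tree. The decomposition is therefore valid. The largest bag has 3 vertices, so the width is 2.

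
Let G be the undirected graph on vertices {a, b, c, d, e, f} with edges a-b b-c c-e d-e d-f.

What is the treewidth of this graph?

A width-1 tree decomposition is:
Bags: B1 = {d, f}  B2 = {d, e}  B3 = {c, e}  B4 = {b, c}  B5 = {a, b}
Tree: B1–B2, B2–B3, B3–B4, B4–B5
Every bag has size at most 2, so the width is 2 − 1 = 1 and tw(G) ≤ 1. G has an edge, so its treewidth is at least 1. Combining the bounds, tw(G) = 1.

1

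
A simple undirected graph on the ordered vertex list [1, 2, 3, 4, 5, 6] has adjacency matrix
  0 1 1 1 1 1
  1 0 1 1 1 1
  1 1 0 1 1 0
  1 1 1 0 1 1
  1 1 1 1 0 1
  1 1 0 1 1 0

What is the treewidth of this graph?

A width-4 tree decomposition is:
Bags: B1 = {1, 2, 3, 4, 5}  B2 = {1, 2, 4, 5, 6}
Tree: B1–B2
Every bag has size at most 5, so the width is 5 − 1 = 4 and tw(G) ≤ 4. On the other hand G contains the 5-clique {1, 2, 3, 4, 5}. A clique must lie in a single bag of any decomposition, so no decomposition can have width below 4. Hence tw(G) = 4 exactly.

4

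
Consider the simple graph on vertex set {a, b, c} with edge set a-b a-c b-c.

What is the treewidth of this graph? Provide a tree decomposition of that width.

A single bag containing all 3 vertices is trivially a valid decomposition of width 2. On the other hand G contains the 3-clique {a, b, c}. A clique must lie in a single bag of any decomposition, so no decomposition can have width below 2. Combining the bounds, tw(G) = 2.

Treewidth 2.
One optimal decomposition is:
Bags: B1 = {a, b, c}
Tree: (single bag)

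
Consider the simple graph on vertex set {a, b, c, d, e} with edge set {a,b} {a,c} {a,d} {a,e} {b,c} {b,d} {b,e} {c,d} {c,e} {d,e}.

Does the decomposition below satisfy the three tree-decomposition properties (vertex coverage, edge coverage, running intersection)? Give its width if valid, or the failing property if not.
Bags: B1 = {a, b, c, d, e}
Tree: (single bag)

Yes; width 4.

Checking the three conditions: (i) the bags cover all of {a, b, c, d, e}; (ii) for each edge, some bag contains both endpoints; (iii) the bags containing any fixed vertex form a subtree. All hold, so the decomposition is valid with width 5 − 1 = 4.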